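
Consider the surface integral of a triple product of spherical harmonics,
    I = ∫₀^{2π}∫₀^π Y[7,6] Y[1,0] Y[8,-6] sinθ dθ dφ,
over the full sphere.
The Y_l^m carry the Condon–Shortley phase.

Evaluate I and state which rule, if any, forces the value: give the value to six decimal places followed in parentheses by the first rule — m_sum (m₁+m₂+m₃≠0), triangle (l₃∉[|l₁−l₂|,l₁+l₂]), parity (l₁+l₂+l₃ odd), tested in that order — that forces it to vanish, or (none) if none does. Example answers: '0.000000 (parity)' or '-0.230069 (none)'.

0.161907 (none)

Checks pass: Σm=0; 16 even; l₃=8∈[6,8].
(2·7+1)(2·1+1)(2·8+1) = 765
Δ: 0! 14! 2! / 17! → 1/2040
sum: t=0:+1/25401600 = 1/25401600
3j²(7 1 8; 0 0 0) = Δ·Π!·Σ² = 8/255  (sign +1)
sum: t=0:+1/6227020800 = 1/6227020800
3j²(7 1 8; 6 0 -6) = Δ·Π!·Σ² = 7/510  (sign +1)
combine: 4πI² = 765·8/255·7/510 = 28/85
take √, sign +1: I = 0.16190663
No selection rule forces the value: the integral is nonzero (none).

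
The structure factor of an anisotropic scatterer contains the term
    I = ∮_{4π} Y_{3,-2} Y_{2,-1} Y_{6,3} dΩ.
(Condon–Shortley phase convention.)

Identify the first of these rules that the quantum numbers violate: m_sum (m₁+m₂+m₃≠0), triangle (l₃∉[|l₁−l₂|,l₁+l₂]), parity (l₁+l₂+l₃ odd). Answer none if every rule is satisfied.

triangle

Σmᵢ = 0  ✓
l₃∈[|l₁−l₂|,l₁+l₂]=[1,5] required, l₃=6 fails  ✗
Σlᵢ = 11 ⇒ odd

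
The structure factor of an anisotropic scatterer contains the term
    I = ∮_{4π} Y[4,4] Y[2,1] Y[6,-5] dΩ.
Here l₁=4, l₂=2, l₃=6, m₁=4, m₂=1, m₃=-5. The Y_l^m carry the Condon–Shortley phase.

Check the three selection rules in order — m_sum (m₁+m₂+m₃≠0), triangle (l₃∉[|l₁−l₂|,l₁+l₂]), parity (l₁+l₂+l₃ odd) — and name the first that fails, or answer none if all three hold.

none

Σmᵢ = 0  ✓
l₃∈[|l₁−l₂|,l₁+l₂]=[2,6], have l₃=6  ✓
Σlᵢ = 12 ⇒ even  ✓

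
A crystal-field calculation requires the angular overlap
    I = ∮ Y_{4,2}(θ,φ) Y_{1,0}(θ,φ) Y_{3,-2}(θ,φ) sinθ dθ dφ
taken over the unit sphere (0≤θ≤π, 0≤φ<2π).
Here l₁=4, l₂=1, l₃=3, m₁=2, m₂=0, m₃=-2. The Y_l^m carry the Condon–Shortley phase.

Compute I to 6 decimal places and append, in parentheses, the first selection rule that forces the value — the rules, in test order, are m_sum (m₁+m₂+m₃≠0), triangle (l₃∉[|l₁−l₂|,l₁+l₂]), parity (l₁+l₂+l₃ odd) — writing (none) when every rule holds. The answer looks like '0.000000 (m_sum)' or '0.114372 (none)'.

0.213244 (none)

Rules hold: Σm=0, L=8 even, 3≤3≤5.
N = 9·3·7 = 189
Δ = 2!·6!·0!/9! = 1/252
Racah Σ t=1..1: t=1:−1/36 = -1/36
⇒ 3j(4 1 3; 0 0 0)² = 4/63, sgn +1
Racah Σ t=1..1: t=1:−1/120 = -1/120
⇒ 3j(4 1 3; 2 0 -2)² = 1/21, sgn +1
4πI² = N·(3j₀)²·(3jₘ)² = 4/7
I = +1·√(0.571429/4π) = 0.21324362
No selection rule forces the value: the integral is nonzero (none).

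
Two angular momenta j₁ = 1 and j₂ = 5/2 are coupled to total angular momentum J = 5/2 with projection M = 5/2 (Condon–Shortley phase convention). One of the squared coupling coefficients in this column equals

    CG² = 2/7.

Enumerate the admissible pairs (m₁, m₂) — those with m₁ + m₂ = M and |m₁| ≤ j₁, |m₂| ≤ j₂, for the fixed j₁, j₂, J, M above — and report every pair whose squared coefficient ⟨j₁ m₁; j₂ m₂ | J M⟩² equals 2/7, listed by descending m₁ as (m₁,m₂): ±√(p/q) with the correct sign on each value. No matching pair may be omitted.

(1,3/2): +√(2/7)

Admissible pairs with m₁+m₂ = M = 5/2: (0,5/2), (1,3/2)
  (m₁,m₂)=(1,3/2): CG² = 2/7, CG = +√(2/7)   ← matches the target
  (m₁,m₂)=(0,5/2): CG² = 5/7, CG = −√(5/7)
Pairs with CG² = 2/7: (1,3/2): +√(2/7)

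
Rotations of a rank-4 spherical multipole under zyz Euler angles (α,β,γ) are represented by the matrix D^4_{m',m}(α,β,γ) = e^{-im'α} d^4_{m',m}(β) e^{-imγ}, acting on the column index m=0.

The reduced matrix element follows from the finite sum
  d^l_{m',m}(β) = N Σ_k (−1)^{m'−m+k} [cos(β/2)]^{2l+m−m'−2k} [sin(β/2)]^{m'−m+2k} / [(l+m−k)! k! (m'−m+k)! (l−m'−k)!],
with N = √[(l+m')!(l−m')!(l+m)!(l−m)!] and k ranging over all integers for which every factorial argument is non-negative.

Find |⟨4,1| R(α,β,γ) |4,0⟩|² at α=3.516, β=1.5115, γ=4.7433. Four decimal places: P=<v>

Split into d^4_{1,0}(β=1.5115) × two z-phases.
Half-angle: c=0.727757, s=0.685835. N=√(120·6·24·24)=643.987578
The bounds max(0,m−m')=0 and min(l+m,l−m')=3 give 4 terms
  k=0: (−1)^1·643.9876/(144)·0.7278^7·0.6858^1 = -0.331620
  k=1: (−1)^2·643.9876/(24)·0.7278^5·0.6858^3 = +1.767086
  k=2: (−1)^3·643.9876/(24)·0.7278^3·0.6858^5 = -1.569363
  k=3: (−1)^4·643.9876/(144)·0.7278^1·0.6858^7 = +0.232294
d^4_{1,0}(1.5115) = -0.331620 +1.767086 -1.569363 +0.232294 = +0.098397
|D^4_{1,0}|² = |d^4_{1,0}(β)|² = (+0.098397)² = 0.009682 (the z-rotation phases have unit modulus)

P=0.0097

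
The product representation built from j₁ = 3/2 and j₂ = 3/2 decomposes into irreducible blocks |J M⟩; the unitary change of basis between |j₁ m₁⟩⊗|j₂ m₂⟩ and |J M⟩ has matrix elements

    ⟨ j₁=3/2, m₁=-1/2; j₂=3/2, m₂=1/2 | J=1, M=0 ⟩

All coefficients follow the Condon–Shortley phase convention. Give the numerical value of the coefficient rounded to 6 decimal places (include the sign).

j₁+j₂−J=2  J+j₁−j₂=1  J−j₁+j₂=1  j₁+j₂+J+1=5
(j₁±m₁, j₂±m₂, J±M) = (1,2,2,1,1,1)
P² = 1/5
sum k=1..2:
  [1] −1/1 = -1
  [2] +1/2 = 1/2
S = -1/2
C² = P²·S² = 1/20 ; C = -0.223607

-0.223607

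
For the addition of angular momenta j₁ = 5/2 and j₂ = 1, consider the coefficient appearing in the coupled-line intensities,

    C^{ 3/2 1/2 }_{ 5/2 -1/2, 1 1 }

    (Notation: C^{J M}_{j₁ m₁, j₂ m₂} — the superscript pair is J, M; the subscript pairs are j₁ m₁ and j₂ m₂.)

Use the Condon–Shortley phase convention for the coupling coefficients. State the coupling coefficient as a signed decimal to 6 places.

triangle: 2!×3!×0!/6! = 12/720
(j±m)!: 2!×3!×2!×0!×2!×1! = 48
prefactor² = (2J+1)×Δ×N² = 16/5
  k=2: +1/(2!×0!×1!×0!×2!×0!) = 1/4
Σ = 1/4  ⇒  CG² = 16/5×(1/4)² = 1/5
CG = +√(1/5) = +0.447214

+√(1/5) = +0.447214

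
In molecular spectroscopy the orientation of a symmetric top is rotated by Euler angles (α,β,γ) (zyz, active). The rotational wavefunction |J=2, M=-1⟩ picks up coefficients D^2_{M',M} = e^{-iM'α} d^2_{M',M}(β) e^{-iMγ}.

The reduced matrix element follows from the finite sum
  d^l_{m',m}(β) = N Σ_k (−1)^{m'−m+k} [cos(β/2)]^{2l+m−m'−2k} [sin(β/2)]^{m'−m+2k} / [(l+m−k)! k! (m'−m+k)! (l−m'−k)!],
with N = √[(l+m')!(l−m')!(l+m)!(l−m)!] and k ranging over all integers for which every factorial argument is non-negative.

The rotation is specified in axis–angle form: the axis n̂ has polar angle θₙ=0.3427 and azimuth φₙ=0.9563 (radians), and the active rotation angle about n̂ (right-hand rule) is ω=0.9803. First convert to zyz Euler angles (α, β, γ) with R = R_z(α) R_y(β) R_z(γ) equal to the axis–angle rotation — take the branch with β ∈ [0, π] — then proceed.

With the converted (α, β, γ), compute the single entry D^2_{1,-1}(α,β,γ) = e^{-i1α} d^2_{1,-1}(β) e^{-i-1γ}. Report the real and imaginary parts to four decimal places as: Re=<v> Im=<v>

Re=0.0243 Im=0.0684

Axis–angle → zyz. n̂ = (sinθₙcosφₙ, sinθₙsinφₙ, cosθₙ) = (+0.193738, +0.274559, +0.941851), ω = 0.9803.
R = I cosω + sinω [n̂]ₓ + (1−cosω) n̂n̂ᵀ gives
  R = [+0.573410, -0.758786, +0.308943; +0.805938, +0.590185, -0.046316; -0.147190, +0.275547, +0.949952]
β = atan2(√(R₁₃²+R₂₃²), R₃₃) = 0.317714; α = atan2(R₂₃, R₁₃) mod 2π = 6.134377; γ = atan2(R₃₂, −R₃₁) mod 2π = 1.080185
Split into d^2_{1,-1}(β=0.3177) × two z-phases.
With c≡cos(β/2)=0.987409 and s≡sin(β/2)=0.158190, N=[6·1·1·6]^{1/2}=6.000000
k: max(0,(-1)−(1))=0 … min(2+(-1),2−(1))=1
  k=0: (−1)^2·6.0000/(2)·0.9874^2·0.1582^2 = +0.073193
  k=1: (−1)^3·6.0000/(6)·0.9874^0·0.1582^4 = -0.000626
d^2_{1,-1}(0.3177) = +0.073193 -0.000626 = +0.072567
Phases: e^{-i·(1)·6.1344}=+0.988949+0.148259i, e^{-i·(-1)·1.0802}=+0.471165+0.882045i ⇒ D=+0.024324+0.068369i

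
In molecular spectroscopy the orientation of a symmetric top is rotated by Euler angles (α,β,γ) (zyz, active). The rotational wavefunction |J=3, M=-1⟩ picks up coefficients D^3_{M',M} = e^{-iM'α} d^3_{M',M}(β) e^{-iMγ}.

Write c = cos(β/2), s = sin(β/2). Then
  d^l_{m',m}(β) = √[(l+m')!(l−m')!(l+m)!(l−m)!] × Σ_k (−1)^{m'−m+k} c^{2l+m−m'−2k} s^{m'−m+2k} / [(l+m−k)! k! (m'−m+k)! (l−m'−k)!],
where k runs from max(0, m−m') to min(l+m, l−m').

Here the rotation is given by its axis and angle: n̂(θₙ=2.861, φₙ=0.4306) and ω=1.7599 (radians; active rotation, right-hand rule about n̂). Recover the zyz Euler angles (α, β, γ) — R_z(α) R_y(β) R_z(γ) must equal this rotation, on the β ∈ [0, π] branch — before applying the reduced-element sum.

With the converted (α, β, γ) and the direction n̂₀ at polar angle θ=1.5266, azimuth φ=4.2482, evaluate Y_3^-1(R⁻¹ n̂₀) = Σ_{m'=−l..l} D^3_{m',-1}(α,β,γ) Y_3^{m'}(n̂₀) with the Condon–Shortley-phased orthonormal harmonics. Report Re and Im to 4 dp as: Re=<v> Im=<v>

Re=0.0115 Im=0.0038

Axis–angle → zyz. n̂ = (sinθₙcosφₙ, sinθₙsinφₙ, cosθₙ) = (+0.251646, +0.115593, -0.960891), ω = 1.7599.
R = I cosω + sinω [n̂]ₓ + (1−cosω) n̂n̂ᵀ gives
  R = [-0.112749, +0.978318, -0.173726; -0.909205, -0.172105, -0.379112; -0.400791, +0.115209, +0.908897]
β = atan2(√(R₁₃²+R₂₃²), R₃₃) = 0.430165; α = atan2(R₂₃, R₁₃) mod 2π = 4.282699; γ = atan2(R₃₂, −R₃₁) mod 2π = 0.279906
Need the full column D^3_{m',-1} for m'=−3..3 at α=4.2827, β=0.4302, γ=0.2799.
cos(β/2)=0.976959, sin(β/2)=0.213428
d^3_{-3,-1}: single k=2 term ⇒ +0.160714;  D = +0.136026+0.085591i
d^3_{-2,-1}: k∈[1..2] ⇒ +0.600666 -0.057334 = +0.543332;  D = -0.454633+0.297520i
d^3_{-1,-1}: k∈[0..2] ⇒ +0.869476 -0.331970 +0.011883 = +0.549388;  D = -0.081982-0.543237i
d^3_{0,-1}: k∈[0..2] ⇒ -0.657996 +0.094210 -0.001499 = -0.565285;  D = -0.543285-0.156169i
d^3_{1,-1}: k∈[0..2] ⇒ +0.248977 -0.015843 +0.000095 = +0.233228;  D = -0.151955+0.176933i
d^3_{2,-1}: k∈[0..1] ⇒ -0.057334 +0.001368 = -0.055966;  D = +0.023407+0.050836i
d^3_{3,-1}: single k=0 term ⇒ +0.007670;  D = +0.007670-0.000014i
Y_3^{m'}(θ=1.5266,φ=4.2482) and Σ D·Y over m':
  (+0.1360+0.0856i)·(+0.4094-0.0738i)  (-0.4546+0.2975i)·(-0.0270-0.0361i)  (-0.0820-0.5432i)·(+0.1431-0.2859i)  (-0.5433-0.1562i)·(-0.0493+0.0000i)  (-0.1520+0.1769i)·(-0.1431-0.2859i)  (+0.0234+0.0508i)·(-0.0270+0.0361i)  (+0.0077-0.0000i)·(-0.4094-0.0738i)
Y_3^-1(R⁻¹ n̂) = +0.011486+0.003789i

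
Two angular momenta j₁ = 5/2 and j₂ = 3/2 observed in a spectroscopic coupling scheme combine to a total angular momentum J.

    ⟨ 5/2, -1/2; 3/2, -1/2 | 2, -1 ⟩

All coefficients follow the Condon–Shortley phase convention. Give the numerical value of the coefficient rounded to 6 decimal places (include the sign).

−√(25/84) ≈ -0.545545

j₁+j₂−J=2  J+j₁−j₂=3  J−j₁+j₂=1  j₁+j₂+J+1=7
(j₁±m₁, j₂±m₂, J±M) = (2,3,1,2,1,3)
P² = 12/7
sum k=0..1:
  [0] +1/12 = 1/12
  [1] −1/2 = -1/2
S = -5/12
C² = P²·S² = 25/84 ; C = -0.545545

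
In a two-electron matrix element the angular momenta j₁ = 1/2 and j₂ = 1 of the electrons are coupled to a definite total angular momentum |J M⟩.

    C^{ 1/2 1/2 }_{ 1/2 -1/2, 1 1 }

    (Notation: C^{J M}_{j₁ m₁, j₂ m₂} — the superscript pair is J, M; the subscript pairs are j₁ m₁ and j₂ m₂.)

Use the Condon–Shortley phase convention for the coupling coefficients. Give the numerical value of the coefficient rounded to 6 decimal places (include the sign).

triangle: 1!*0!*1!/3! = 1/6
(j±m)!: 0!*1!*2!*0!*1!*0! = 2
prefactor² = (2J+1)*Δ*N² = 2/3
  k=1: −1/(1!*0!*0!*1!*0!*0!) = -1
Σ = -1  ⇒  CG² = 2/3*(-1)² = 2/3
CG = −√(2/3) = -0.816497

−√(2/3) = -0.816497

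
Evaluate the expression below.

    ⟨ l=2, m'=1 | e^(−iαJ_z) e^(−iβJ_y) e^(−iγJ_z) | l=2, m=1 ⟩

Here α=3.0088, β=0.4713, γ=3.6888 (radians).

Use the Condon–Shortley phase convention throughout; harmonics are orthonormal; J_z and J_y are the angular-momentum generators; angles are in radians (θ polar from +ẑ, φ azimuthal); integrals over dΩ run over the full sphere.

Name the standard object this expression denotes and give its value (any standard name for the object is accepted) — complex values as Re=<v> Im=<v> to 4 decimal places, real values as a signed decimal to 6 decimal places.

Wigner D-matrix element, Re=0.6767 Im=-0.2977

This is a Wigner D-matrix element — the rotation-matrix element ⟨l m'| R(α,β,γ) |l m⟩ in the angular-momentum basis.
D^2_{1,1}(3.0088,0.4713,3.6888) = e^{-i·1·3.0088}·d^2_{1,1}(0.4713)·e^{-i·1·3.6888}. Compute d first:
c=cos(0.471300/2)=0.972363, s=sin(0.471300/2)=0.233475; N=√[6·1·6·1]=6.000000
Admissible k: 0..1 (factorial args all ≥0)
  k=0: (−1)^0·6.0000/(6)·0.9724^4·0.2335^0 = +0.893950
  k=1: (−1)^1·6.0000/(2)·0.9724^2·0.2335^2 = -0.154618
d^2_{1,1}(0.4713) = +0.893950 -0.154618 = +0.739333
Attach z-rotation phases: D = e^{-i(1)(3.0088)}·(+0.739333)·e^{-i(1)(3.6888)} = +0.676750-0.297695i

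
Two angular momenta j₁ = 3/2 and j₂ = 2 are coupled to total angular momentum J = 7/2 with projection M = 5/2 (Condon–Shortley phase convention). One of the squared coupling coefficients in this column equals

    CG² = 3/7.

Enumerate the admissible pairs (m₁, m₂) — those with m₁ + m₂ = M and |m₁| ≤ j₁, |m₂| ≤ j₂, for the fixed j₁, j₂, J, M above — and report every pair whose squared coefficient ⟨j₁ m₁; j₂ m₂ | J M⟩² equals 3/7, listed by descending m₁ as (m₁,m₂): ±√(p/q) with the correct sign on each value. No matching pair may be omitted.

Admissible pairs with m₁+m₂ = M = 5/2: (1/2,2), (3/2,1)
  (m₁,m₂)=(3/2,1): CG² = 4/7, CG = +√(4/7)
  (m₁,m₂)=(1/2,2): CG² = 3/7, CG = +√(3/7)   ← matches the target
Pairs with CG² = 3/7: (1/2,2): +√(3/7)

(1/2,2): +√(3/7)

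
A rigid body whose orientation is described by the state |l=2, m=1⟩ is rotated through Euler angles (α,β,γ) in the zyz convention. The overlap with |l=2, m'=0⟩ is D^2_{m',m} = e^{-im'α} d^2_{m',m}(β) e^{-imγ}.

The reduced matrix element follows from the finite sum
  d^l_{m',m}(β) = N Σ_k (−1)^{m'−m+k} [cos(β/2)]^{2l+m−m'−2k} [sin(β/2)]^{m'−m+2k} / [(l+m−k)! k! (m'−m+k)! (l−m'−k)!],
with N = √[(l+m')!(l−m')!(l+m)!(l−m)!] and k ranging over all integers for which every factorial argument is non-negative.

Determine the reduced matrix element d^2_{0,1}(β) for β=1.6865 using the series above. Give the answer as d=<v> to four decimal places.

d^2_{0,1}(β=1.6865) via the finite sum:
Half-angle: c=0.665039, s=0.746808. N=√(2·2·6·1)=4.898979
The bounds max(0,m−m')=1 and min(l+m,l−m')=2 give 2 terms
  k=1: (−1)^0·4.8990/(2)·0.6650^3·0.7468^1 = +0.538055
  k=2: (−1)^1·4.8990/(2)·0.6650^1·0.7468^3 = -0.678501
d^2_{0,1}(1.6865) = +0.538055 -0.678501 = -0.140446

d=-0.1404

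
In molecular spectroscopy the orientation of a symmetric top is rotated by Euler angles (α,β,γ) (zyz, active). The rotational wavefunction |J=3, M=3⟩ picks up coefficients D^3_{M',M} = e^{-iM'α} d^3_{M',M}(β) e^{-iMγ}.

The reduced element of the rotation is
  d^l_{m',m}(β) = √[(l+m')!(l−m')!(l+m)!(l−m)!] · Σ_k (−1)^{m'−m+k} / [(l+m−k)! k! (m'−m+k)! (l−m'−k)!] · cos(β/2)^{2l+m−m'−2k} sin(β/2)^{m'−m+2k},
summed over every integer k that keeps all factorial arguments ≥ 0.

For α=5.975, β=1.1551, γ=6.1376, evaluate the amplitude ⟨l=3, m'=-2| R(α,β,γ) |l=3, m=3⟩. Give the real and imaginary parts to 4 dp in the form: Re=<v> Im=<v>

Re=0.0980 Im=-0.0178

Split into d^3_{-2,3}(β=1.1551) × two z-phases.
With c≡cos(β/2)=0.837803 and s≡sin(β/2)=0.545973, N=[1·120·720·1]^{1/2}=293.938769
k: max(0,(3)−(-2))=5 … min(3+(3),3−(-2))=5
  k=5: (−1)^0·293.9388/(120)·0.8378^1·0.5460^5 = +0.099557
d^3_{-2,3}(1.1551) = +0.099557
D = (+0.815982-0.578077i)·(+0.099557)·(+0.906129+0.423002i) = +0.097956-0.017786i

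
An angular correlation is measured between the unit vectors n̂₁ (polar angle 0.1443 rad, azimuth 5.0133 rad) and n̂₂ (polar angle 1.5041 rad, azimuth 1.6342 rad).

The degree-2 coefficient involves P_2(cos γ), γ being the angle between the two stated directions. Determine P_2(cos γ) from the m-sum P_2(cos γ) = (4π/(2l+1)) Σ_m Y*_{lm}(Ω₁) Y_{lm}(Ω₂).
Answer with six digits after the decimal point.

-0.491897

Expand P_2 via completeness: Σ_{m} conj(Y_{2,m}) at Ω₁ times Y_{2,m} at Ω₂ —
  [-2]  conj(Y_{2,-2})(Ω₁) = (-0.006584, -0.004522) ; Y_{2,-2}(Ω₂) = (-0.381471, 0.048634) ; Δ = (0.002732, 0.001405)
  [-1]  conj(Y_{2,-1})(Ω₁) = (0.032584, -0.104998) ; Y_{2,-1}(Ω₂) = (-0.003255, -0.051270) ; Δ = (-0.005489, -0.001329)
  [+0]  conj(Y_{2,0})(Ω₁) = (0.611218, -0.000000) ; Y_{2,0}(Ω₂) = (-0.311189, 0.000000) ; Δ = (-0.190204, 0.000000)
  [+1]  conj(Y_{2,1})(Ω₁) = (-0.032584, -0.104998) ; Y_{2,1}(Ω₂) = (0.003255, -0.051270) ; Δ = (-0.005489, 0.001329)
  [+2]  conj(Y_{2,2})(Ω₁) = (-0.006584, 0.004522) ; Y_{2,2}(Ω₂) = (-0.381471, -0.048634) ; Δ = (0.002732, -0.001405)
Total Σ_m = (-0.195720, 0.000000). Multiply by 2.513274: (-0.491897, 0.000000). P_2(cos γ) = -0.491897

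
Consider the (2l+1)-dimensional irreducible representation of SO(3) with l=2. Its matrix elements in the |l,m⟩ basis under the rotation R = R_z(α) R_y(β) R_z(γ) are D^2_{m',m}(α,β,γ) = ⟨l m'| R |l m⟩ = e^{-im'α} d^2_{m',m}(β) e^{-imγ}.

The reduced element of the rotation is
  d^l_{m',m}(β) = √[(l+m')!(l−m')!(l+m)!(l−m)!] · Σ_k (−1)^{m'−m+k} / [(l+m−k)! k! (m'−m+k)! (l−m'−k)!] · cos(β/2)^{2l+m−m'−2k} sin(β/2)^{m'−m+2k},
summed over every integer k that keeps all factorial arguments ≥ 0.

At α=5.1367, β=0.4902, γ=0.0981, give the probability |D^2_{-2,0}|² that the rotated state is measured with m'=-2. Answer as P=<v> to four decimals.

D^2_{-2,0}(5.1367,0.4902,0.0981) = e^{-i·-2·5.1367}·d^2_{-2,0}(0.4902)·e^{-i·0·0.0981}. Compute d first:
Half-angle: c=0.970113, s=0.242653. N=√(1·24·2·2)=9.797959
k: max(0,(0)−(-2))=2 … min(2+(0),2−(-2))=2
  k=2: (−1)^0·9.7980/(4)·0.9701^2·0.2427^2 = +0.135735
d^2_{-2,0}(0.4902) = +0.135735
|D^2_{-2,0}|² = |d^2_{-2,0}(β)|² = (+0.135735)² = 0.018424 (the z-rotation phases have unit modulus)

P=0.0184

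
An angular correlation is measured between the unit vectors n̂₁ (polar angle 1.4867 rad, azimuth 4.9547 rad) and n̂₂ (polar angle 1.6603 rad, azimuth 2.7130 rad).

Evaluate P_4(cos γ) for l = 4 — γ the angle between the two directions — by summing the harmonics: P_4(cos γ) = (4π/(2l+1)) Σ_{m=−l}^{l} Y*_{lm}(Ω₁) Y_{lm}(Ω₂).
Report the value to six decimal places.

-0.422073

Summing Y*_{l m}(θ₁,φ₁)·Y_{l m}(θ₂,φ₂) over m ∈ [−4, 4]; prefactor 4π/(2·4+1) = 1.396263:
  m=-4: (0.24692 + 0.35972j) × (-0.06231 + 0.43101j) = -0.17043 + 0.08401j  (running Σ = -0.17043 + 0.08401j)
  m=-3: (-0.06913 + 0.07773j) × (0.03108 + 0.10608j) = -0.01039 - 0.00492j  (running Σ = -0.18082 + 0.07909j)
  m=-2: (0.27940 + 0.14710j) × (-0.20507 - 0.23685j) = -0.02246 - 0.09634j  (running Σ = -0.20328 - 0.01725j)
  m=-1: (-0.02803 + 0.11342j) × (-0.11278 - 0.05153j) = 0.00901 - 0.01135j  (running Σ = -0.19427 - 0.02860j)
  m=0: (0.29515 + 0.00000j) × (0.29224 + 0.00000j) = 0.08625 + 0.00000j  (running Σ = -0.10802 - 0.02860j)
  m=1: (0.02803 + 0.11342j) × (0.11278 - 0.05153j) = 0.00901 + 0.01135j  (running Σ = -0.09901 - 0.01725j)
  m=2: (0.27940 - 0.14710j) × (-0.20507 + 0.23685j) = -0.02246 + 0.09634j  (running Σ = -0.12147 + 0.07909j)
  m=3: (0.06913 + 0.07773j) × (-0.03108 + 0.10608j) = -0.01039 + 0.00492j  (running Σ = -0.13186 + 0.08401j)
  m=4: (0.24692 - 0.35972j) × (-0.06231 - 0.43101j) = -0.17043 - 0.08401j  (running Σ = -0.30229 + 0.00000j)
Total Σ_m = -0.30229 + 0.00000j. Multiply by 1.396263: -0.42207 + 0.00000j. P_4(cos γ) = -0.422073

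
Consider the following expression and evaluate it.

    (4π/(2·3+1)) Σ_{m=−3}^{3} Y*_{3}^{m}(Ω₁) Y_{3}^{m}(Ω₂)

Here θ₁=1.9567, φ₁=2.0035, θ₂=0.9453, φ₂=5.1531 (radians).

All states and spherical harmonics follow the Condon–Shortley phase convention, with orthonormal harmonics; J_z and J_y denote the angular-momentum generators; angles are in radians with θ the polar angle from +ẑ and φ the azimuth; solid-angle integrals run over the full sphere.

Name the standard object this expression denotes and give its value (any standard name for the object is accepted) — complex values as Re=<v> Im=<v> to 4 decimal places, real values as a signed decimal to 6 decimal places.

This sum is the spherical-harmonic addition theorem: it equals the Legendre polynomial P_l(cos γ) of the angle γ between the two directions.
Term-by-term m-sum for l=3 (normalisation 4π/7 = 1.795196):
  m=-3: (0.319519, -0.089354) × (-0.215446, -0.054706) = (-0.073727, 0.001771)  (running Σ = (-0.073727, 0.001771))
  m=-2: (0.214061, 0.251381) × (-0.250125, 0.303445) = (-0.129822, 0.002079)  (running Σ = (-0.203549, 0.003851))
  m=-1: (0.036615, -0.079270) × (0.079803, 0.169201) = (0.016334, -0.000131)  (running Σ = (-0.187215, 0.003720))
  m=0: (0.321887, -0.000000) × (-0.280973, 0.000000) = (-0.090442, 0.000000)  (running Σ = (-0.277657, 0.003720))
  m=1: (-0.036615, -0.079270) × (-0.079803, 0.169201) = (0.016334, 0.000131)  (running Σ = (-0.261322, 0.003851))
  m=2: (0.214061, -0.251381) × (-0.250125, -0.303445) = (-0.129822, -0.002079)  (running Σ = (-0.391144, 0.001771))
  m=3: (-0.319519, -0.089354) × (0.215446, -0.054706) = (-0.073727, -0.001771)  (running Σ = (-0.464872, 0.000000))
Σ over m = (-0.464872, 0.000000); ×(4π/7) → (-0.834536, 0.000000). Real part: -0.834536

Legendre polynomial (addition theorem), -0.834536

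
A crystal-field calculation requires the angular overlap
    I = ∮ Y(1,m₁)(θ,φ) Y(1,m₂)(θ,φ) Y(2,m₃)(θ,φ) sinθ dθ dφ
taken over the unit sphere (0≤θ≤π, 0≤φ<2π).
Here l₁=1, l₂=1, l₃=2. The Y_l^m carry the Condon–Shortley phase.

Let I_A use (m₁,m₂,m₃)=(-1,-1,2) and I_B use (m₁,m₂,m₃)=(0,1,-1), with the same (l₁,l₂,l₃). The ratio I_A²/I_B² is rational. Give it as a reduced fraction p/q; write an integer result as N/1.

2/1

Same 1,1,2: normalisation and zero-m 3j drop out of the ratio.
A: Δ: 0! 2! 2! / 5! → 1/30; sum: t=0:+1/4 = 1/4; 3j²(1 1 2; -1 -1 2) = Δ·Π!·Σ² = 1/5  (sign +1)
B: Δ: 0! 2! 2! / 5! → 1/30; sum: t=0:+1/2 = 1/2; 3j²(1 1 2; 0 1 -1) = Δ·Π!·Σ² = 1/10  (sign -1)
I_A²/I_B² = (1/5)/(1/10) = 2/1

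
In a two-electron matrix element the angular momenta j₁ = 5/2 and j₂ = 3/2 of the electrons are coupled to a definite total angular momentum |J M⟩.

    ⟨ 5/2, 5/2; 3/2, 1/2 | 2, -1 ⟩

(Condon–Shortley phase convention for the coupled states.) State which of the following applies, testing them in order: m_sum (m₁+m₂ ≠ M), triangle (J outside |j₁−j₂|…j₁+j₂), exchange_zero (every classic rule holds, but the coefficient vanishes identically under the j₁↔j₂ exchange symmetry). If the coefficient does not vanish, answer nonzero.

m_sum

m-sum: m₁+m₂ = 5/2+1/2 = 3, M = -1  ✗ ⇒ coefficient is 0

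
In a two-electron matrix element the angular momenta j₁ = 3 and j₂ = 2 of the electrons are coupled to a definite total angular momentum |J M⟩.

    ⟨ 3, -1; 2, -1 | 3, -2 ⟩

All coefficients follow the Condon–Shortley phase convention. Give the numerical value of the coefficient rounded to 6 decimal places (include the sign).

√[7·2!4!2!/9! · 2!4!1!3!1!5!] = √(64)
  +(−1)^0/∏(0,2,4,1,0,1)! = 1/48  (running 1/48)
  +(−1)^1/∏(1,1,3,0,1,2)! = -1/12  (running -1/16)
⟨..|..⟩ = √(64)·(-1/16) = -0.500000

-0.500000  (= −√(1/4))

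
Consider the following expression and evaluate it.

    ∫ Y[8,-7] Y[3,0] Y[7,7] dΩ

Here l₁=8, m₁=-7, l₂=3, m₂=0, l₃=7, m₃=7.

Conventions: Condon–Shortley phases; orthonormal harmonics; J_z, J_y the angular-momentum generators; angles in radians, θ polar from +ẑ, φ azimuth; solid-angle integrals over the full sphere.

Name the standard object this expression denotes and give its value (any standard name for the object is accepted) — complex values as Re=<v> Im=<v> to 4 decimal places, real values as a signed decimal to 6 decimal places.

This is a Gaunt coefficient — the integral of a triple product of spherical harmonics over the sphere.
m-sum 0 ✓  L=18 even ✓  5≤7≤11 ✓
Π(2lᵢ+1) = 17×7×15 = 1785
triangle coeff Δ(8,3,7) = 1/5290740
Σ_t [1,3]: t=1:−1/7257600 t=2:+1/2073600 t=3:−1/7257600 = 1/4838400
(3j)²=252/20995 [(8 3 7; 0 0 0)], sign=-1
Σ_t [3,3]: t=3:−1/5748019200 = -1/5748019200
(3j)²=91/3876 [(8 3 7; -7 0 7)], sign=-1
⇒ 4πI² = 3087/6137
I = (+1)√(3087/6137/(4π)) = 0.20007154

Gaunt coefficient, +0.200072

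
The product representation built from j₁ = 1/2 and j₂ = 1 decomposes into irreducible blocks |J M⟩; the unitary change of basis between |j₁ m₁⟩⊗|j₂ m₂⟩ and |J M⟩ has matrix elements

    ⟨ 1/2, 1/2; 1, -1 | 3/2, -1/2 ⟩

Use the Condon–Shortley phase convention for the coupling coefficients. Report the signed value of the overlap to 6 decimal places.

√[4·0!1!2!/4! · 1!0!0!2!1!2!] = √(4/3)
  +(−1)^0/∏(0,0,0,0,1,2)! = 1/2  (running 1/2)
⟨..|..⟩ = √(4/3)·(1/2) = +0.577350

+0.577350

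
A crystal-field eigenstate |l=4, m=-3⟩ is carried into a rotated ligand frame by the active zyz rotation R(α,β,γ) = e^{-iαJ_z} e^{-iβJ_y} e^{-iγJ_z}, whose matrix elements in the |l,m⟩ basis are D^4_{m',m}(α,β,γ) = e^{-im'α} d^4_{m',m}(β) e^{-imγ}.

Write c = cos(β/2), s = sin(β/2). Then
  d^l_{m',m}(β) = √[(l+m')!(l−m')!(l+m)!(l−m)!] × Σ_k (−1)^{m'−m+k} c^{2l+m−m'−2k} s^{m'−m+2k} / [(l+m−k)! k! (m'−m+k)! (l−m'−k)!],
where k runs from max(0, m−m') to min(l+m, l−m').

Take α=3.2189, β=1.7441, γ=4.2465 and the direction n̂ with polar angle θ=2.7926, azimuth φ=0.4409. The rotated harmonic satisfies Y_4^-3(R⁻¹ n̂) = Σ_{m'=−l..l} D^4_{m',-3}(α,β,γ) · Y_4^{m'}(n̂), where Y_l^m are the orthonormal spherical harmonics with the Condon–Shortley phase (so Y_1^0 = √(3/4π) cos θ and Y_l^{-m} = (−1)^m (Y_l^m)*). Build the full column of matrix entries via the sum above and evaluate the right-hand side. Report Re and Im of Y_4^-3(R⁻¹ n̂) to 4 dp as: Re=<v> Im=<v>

Re=-0.1580 Im=-0.0954

Need the full column D^4_{m',-3} for m'=−4..4 at α=3.2189, β=1.7441, γ=4.2465.
cos(β/2)=0.643258, sin(β/2)=0.765649
d^4_{-4,-3}: single k=1 term ⇒ +0.098690;  D = +0.087430+0.045779i
d^4_{-3,-3}: k∈[0..1] ⇒ +0.029315 -0.290717 = -0.261402;  D = +0.240250+0.103010i
d^4_{-2,-3}: k∈[0..1] ⇒ -0.130554 +0.554884 = +0.424329;  D = +0.401742+0.136595i
d^4_{-1,-3}: k∈[0..1] ⇒ +0.329642 -0.778359 = -0.448717;  D = +0.434719+0.111204i
d^4_{0,-3}: k∈[0..1] ⇒ -0.584899 +0.828647 = +0.243748;  D = +0.240104+0.041989i
d^4_{1,-3}: k∈[0..1] ⇒ +0.778359 -0.661638 = +0.116722;  D = -0.116186-0.011167i
d^4_{2,-3}: k∈[0..1] ⇒ -0.786123 +0.371243 = -0.414880;  D = -0.414809-0.007681i
d^4_{3,-3}: k∈[0..1] ⇒ +0.583510 -0.118097 = +0.465413;  D = -0.464608+0.027347i
d^4_{4,-3}: single k=0 term ⇒ -0.280633;  D = -0.278038+0.038076i
Y_4^{m'}(θ=2.7926,φ=0.4409) and Σ D·Y over m':
  (+0.0874+0.0458i)·(-0.0012-0.0059i)  (+0.2403+0.1030i)·(-0.0115+0.0456i)  (+0.4017+0.1366i)·(+0.1289-0.1564i)  (+0.4347+0.1112i)·(-0.4374+0.2064i)  (+0.2401+0.0420i)·(+0.4021+0.0000i)  (-0.1162-0.0112i)·(+0.4374+0.2064i)  (-0.4148-0.0077i)·(+0.1289+0.1564i)  (-0.4646+0.0273i)·(+0.0115+0.0456i)  (-0.2780+0.0381i)·(-0.0012+0.0059i)
Y_4^-3(R⁻¹ n̂) = -0.157990-0.095399i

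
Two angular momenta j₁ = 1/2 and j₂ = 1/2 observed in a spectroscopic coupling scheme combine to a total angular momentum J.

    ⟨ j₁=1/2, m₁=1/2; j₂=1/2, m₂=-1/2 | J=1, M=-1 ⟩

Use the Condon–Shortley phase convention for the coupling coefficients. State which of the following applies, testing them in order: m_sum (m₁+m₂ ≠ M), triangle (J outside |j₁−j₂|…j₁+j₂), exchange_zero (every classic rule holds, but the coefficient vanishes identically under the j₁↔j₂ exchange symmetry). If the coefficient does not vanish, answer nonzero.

m_sum

m-sum: m₁+m₂ = 1/2+(-1/2) = 0, M = -1  ✗ ⇒ coefficient is 0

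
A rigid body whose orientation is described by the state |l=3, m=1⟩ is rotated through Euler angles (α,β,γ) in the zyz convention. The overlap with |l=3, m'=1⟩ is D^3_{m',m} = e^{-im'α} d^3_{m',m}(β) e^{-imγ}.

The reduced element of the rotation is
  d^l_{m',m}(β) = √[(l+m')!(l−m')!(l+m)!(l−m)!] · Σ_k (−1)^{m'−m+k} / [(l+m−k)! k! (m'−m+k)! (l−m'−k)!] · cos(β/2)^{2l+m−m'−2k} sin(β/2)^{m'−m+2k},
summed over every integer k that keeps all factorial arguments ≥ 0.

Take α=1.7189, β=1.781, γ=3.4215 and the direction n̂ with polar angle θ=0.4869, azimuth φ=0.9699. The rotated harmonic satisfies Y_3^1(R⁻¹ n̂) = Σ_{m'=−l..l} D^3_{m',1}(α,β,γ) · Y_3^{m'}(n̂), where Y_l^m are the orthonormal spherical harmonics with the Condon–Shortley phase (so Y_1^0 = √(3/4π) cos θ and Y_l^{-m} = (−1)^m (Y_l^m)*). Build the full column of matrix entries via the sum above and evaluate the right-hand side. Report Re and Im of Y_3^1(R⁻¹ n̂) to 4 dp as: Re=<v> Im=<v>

Re=0.2829 Im=0.0137

Need the full column D^3_{m',1} for m'=−3..3 at α=1.7189, β=1.7810, γ=3.4215.
cos(β/2)=0.629023, sin(β/2)=0.777386
d^3_{-3,1}: single k=4 term ⇒ +0.559663;  D = -0.091597+0.552117i
d^3_{-2,1}: k∈[3..4] ⇒ +0.739505 -0.564744 = +0.174761;  D = +0.174738+0.002848i
d^3_{-1,1}: k∈[2..4] ⇒ +0.567665 -1.156036 +0.220710 = -0.367661;  D = +0.048319+0.364472i
d^3_{0,1}: k∈[1..3] ⇒ +0.265193 -1.215131 +0.618646 = -0.331292;  D = +0.318399-0.091525i
d^3_{1,1}: k∈[0..2] ⇒ +0.061944 -0.756887 +0.867027 = +0.172084;  D = +0.071426+0.156561i
d^3_{2,1}: k∈[0..1] ⇒ -0.242087 +0.739505 = +0.497418;  D = +0.417128-0.270979i
d^3_{3,1}: single k=0 term ⇒ +0.366426;  D = -0.242776-0.274460i
Y_3^{m'}(θ=0.4869,φ=0.9699) and Σ D·Y over m':
  (-0.0916+0.5521i)·(-0.0416-0.0098i)  (+0.1747+0.0028i)·(-0.0713-0.1844i)  (+0.0483+0.3645i)·(+0.2484-0.3624i)  (+0.3184-0.0915i)·(+0.2986+0.0000i)  (+0.0714+0.1566i)·(-0.2484-0.3624i)  (+0.4171-0.2710i)·(-0.0713+0.1844i)  (-0.2428-0.2745i)·(+0.0416-0.0098i)
Y_3^1(R⁻¹ n̂) = +0.282874+0.013650i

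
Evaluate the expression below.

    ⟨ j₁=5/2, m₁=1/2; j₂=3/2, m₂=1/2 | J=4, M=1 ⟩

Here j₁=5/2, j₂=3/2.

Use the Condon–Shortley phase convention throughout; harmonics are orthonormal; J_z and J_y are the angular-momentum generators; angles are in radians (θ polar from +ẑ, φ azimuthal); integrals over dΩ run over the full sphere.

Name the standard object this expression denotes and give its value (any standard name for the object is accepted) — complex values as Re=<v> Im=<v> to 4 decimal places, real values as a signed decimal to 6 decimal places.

Clebsch–Gordan coefficient, +√(15/28) ≈ +0.731925

This is a Clebsch–Gordan (vector-coupling) coefficient.
√[9·0!5!3!/9! · 3!2!2!1!5!3!] = √(2160/7)
  +(−1)^0/∏(0,0,2,2,3,1)! = 1/24  (running 1/24)
⟨..|..⟩ = √(2160/7)·(1/24) = +0.731925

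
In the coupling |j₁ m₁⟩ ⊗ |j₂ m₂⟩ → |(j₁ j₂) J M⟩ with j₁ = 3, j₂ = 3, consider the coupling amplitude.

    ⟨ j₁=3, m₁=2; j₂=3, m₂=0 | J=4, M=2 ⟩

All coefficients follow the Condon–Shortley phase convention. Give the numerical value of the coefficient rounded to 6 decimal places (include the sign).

+0.139573

√[9·2!4!4!/11! · 5!1!3!3!6!2!] = √(124416/77)
  +(−1)^0/∏(0,2,1,3,3,1)! = 1/72  (running 1/72)
  +(−1)^1/∏(1,1,0,2,4,2)! = -1/96  (running 1/288)
⟨..|..⟩ = √(124416/77)·(1/288) = +0.139573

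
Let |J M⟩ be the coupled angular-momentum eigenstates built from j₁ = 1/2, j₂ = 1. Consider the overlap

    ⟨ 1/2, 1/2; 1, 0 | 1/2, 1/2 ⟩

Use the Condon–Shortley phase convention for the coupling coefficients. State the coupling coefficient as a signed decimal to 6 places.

triangle: 1!*0!*1!/3! = 1/6
(j±m)!: 1!*0!*1!*1!*1!*0! = 1
prefactor² = (2J+1)*Δ*N² = 1/3
  k=0: +1/(0!*1!*0!*1!*0!*0!) = 1
Σ = 1  ⇒  CG² = 1/3*1² = 1/3
CG = +√(1/3) = +0.577350

+√(1/3) = +0.577350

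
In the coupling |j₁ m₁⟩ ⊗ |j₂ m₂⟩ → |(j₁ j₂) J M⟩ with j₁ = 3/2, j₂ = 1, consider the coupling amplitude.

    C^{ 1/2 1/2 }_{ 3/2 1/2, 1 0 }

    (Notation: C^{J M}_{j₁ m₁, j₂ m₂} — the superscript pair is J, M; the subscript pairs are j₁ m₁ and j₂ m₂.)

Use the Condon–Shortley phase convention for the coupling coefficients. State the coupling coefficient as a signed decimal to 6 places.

triangle: 2!×1!×0!/4! = 2/24
(j±m)!: 2!×1!×1!×1!×1!×0! = 2
prefactor² = (2J+1)×Δ×N² = 1/3
  k=1: −1/(1!×1!×0!×0!×1!×0!) = -1
Σ = -1  ⇒  CG² = 1/3×(-1)² = 1/3
CG = −√(1/3) = -0.577350

−√(1/3) = -0.577350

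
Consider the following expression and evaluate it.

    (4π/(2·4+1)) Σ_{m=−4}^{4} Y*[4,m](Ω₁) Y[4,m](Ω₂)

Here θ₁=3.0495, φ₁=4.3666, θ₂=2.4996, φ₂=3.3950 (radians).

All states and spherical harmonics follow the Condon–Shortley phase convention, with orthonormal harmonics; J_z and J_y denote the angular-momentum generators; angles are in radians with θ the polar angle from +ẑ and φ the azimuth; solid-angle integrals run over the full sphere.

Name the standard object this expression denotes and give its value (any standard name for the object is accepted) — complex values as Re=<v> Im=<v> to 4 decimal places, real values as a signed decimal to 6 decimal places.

This sum is the spherical-harmonic addition theorem: it equals the Legendre polynomial P_l(cos γ) of the angle γ between the two directions.
Addition theorem: P_4(cos γ) = (4π/9) Σ_m Y*_{lm}(Ω₁) Y_{lm}(Ω₂), m = −4…4:
  term(m=-4) = (-0.000001, -0.000001)   from Y*(Ω₁)=(0.000006, -0.000031), Y(Ω₂)=(0.030084, -0.048287)
  term(m=-3) = (-0.000203, 0.000047)   from Y*(Ω₁)=(-0.000835, -0.000493), Y(Ω₂)=(0.155973, -0.148310)
  term(m=-2) = (-0.002560, 0.006554)   from Y*(Ω₁)=(-0.012946, 0.010719), Y(Ω₂)=(0.365998, -0.203196)
  term(m=-1) = (0.032552, 0.047663)   from Y*(Ω₁)=(0.057865, 0.160618), Y(Ω₂)=(0.327286, -0.084759)
  term(m=+0) = (-0.158026, 0.000000)   from Y*(Ω₁)=(0.810764, -0.000000), Y(Ω₂)=(-0.194910, 0.000000)
  term(m=+1) = (0.032552, -0.047663)   from Y*(Ω₁)=(-0.057865, 0.160618), Y(Ω₂)=(-0.327286, -0.084759)
  term(m=+2) = (-0.002560, -0.006554)   from Y*(Ω₁)=(-0.012946, -0.010719), Y(Ω₂)=(0.365998, 0.203196)
  term(m=+3) = (-0.000203, -0.000047)   from Y*(Ω₁)=(0.000835, -0.000493), Y(Ω₂)=(-0.155973, -0.148310)
  term(m=+4) = (-0.000001, 0.000001)   from Y*(Ω₁)=(0.000006, 0.000031), Y(Ω₂)=(0.030084, 0.048287)
Total Σ_m = (-0.098451, 0.000000). Multiply by 1.396263: (-0.137464, 0.000000). P_4(cos γ) = -0.137464

Legendre polynomial (addition theorem), -0.137464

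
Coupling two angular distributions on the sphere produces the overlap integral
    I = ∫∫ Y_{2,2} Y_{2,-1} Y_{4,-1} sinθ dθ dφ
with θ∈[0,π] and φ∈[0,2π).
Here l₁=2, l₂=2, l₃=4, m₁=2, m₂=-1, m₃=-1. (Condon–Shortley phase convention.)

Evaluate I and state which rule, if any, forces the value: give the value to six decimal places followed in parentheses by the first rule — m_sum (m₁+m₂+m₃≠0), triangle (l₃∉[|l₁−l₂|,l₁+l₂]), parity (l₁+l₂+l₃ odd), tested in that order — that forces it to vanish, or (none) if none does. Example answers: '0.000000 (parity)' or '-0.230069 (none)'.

-0.090112 (none)

Rules hold: Σm=0, L=8 even, 0≤4≤4.
N = 5·5·9 = 225
Δ = 0!·4!·4!/9! = 1/630
Racah Σ t=0..0: t=0:+1/16 = 1/16
⇒ 3j(2 2 4; 0 0 0)² = 2/35, sgn +1
Racah Σ t=0..0: t=0:+1/144 = 1/144
⇒ 3j(2 2 4; 2 -1 -1)² = 1/126, sgn -1
4πI² = N·(3j₀)²·(3jₘ)² = 5/49
I = -1·√(0.102041/4π) = -0.09011188
No selection rule forces the value: the integral is nonzero (none).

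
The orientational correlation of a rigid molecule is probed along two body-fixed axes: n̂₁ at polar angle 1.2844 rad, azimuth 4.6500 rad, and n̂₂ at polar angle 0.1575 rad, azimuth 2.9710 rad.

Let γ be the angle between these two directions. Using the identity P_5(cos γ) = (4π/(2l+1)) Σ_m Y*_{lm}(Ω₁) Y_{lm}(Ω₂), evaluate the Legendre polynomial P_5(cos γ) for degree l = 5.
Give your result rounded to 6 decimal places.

Term-by-term m-sum for l=5 (normalisation 4π/11 = 1.142397):
  term(m=-5) = -0.00001 + 0.00001j   from Y*(Ω₁)=-0.11571 - 0.35881j, Y(Ω₂)=-0.00003 - 0.00003j
  term(m=-4) = 0.00028 + 0.00013j   from Y*(Ω₁)=0.34021 - 0.08671j, Y(Ω₂)=0.00068 + 0.00055j
  term(m=-3) = -0.00028 + 0.00085j   from Y*(Ω₁)=-0.01601 - 0.08454j, Y(Ω₂)=-0.00905 - 0.00509j
  term(m=-2) = 0.02596 + 0.00571j   from Y*(Ω₁)=0.33248 - 0.04170j, Y(Ω₂)=0.07475 + 0.02654j
  term(m=-1) = -0.00020 + 0.00185j   from Y*(Ω₁)=-0.00032 - 0.00505j, Y(Ω₂)=-0.36258 - 0.06246j
  term(m=+0) = 0.24946 + 0.00000j   from Y*(Ω₁)=0.32427 + 0.00000j, Y(Ω₂)=0.76930 + 0.00000j
  term(m=+1) = -0.00020 - 0.00185j   from Y*(Ω₁)=0.00032 - 0.00505j, Y(Ω₂)=0.36258 - 0.06246j
  term(m=+2) = 0.02596 - 0.00571j   from Y*(Ω₁)=0.33248 + 0.04170j, Y(Ω₂)=0.07475 - 0.02654j
  term(m=+3) = -0.00028 - 0.00085j   from Y*(Ω₁)=0.01601 - 0.08454j, Y(Ω₂)=0.00905 - 0.00509j
  term(m=+4) = 0.00028 - 0.00013j   from Y*(Ω₁)=0.34021 + 0.08671j, Y(Ω₂)=0.00068 - 0.00055j
  term(m=+5) = -0.00001 - 0.00001j   from Y*(Ω₁)=0.11571 - 0.35881j, Y(Ω₂)=0.00003 - 0.00003j
Accumulated sum 0.30094 + 0.00000j; after 4π/(2l+1) scaling, 0.34380 + 0.00000j ⇒ P_5 = 0.343797

0.343797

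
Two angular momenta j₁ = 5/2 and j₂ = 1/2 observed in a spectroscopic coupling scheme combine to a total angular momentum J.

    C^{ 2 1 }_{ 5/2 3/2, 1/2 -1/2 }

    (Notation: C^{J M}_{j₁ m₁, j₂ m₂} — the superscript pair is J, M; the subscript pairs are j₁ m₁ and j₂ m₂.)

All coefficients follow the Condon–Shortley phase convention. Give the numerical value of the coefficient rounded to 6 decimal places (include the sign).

triangle: 1!·4!·0!/6! = 24/720
(j±m)!: 4!·1!·0!·1!·3!·1! = 144
prefactor² = (2J+1)·Δ·N² = 24
  k=0: +1/(0!·1!·1!·0!·3!·0!) = 1/6
Σ = 1/6  ⇒  CG² = 24·(1/6)² = 2/3
CG = +√(2/3) = +0.816497

+√(2/3) ≈ +0.816497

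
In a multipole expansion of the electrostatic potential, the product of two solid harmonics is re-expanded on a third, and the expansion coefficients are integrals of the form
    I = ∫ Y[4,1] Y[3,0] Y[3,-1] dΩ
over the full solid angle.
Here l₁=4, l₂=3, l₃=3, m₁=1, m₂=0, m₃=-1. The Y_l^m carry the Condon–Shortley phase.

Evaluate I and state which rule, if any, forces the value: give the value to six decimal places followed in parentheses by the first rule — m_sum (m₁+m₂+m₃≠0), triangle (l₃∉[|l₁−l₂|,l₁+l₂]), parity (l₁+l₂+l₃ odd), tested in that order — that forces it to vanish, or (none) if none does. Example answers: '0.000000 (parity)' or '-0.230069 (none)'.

-0.099323 (none)

m-sum 0 ✓  L=10 even ✓  1≤3≤7 ✓
Π(2lᵢ+1) = 9×7×7 = 441
triangle coeff Δ(4,3,3) = 1/34650
Σ_t [1,3]: t=1:−1/72 t=2:+1/16 t=3:−1/72 = 5/144
(3j)²=2/77 [(4 3 3; 0 0 0)], sign=-1
Σ_t [1,3]: t=1:−1/48 t=2:+1/24 t=3:−1/288 = 5/288
(3j)²=5/462 [(4 3 3; 1 0 -1)], sign=+1
⇒ 4πI² = 15/121
I = (-1)√(15/121/(4π)) = -0.09932258
No selection rule forces the value: the integral is nonzero (none).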